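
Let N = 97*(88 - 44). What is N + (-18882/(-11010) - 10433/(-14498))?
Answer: 113609916201/26603830 ≈ 4270.4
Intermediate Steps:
N = 4268 (N = 97*44 = 4268)
N + (-18882/(-11010) - 10433/(-14498)) = 4268 + (-18882/(-11010) - 10433/(-14498)) = 4268 + (-18882*(-1/11010) - 10433*(-1/14498)) = 4268 + (3147/1835 + 10433/14498) = 4268 + 64769761/26603830 = 113609916201/26603830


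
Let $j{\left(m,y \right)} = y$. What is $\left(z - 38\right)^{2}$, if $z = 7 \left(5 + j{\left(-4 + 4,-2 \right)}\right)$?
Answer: $289$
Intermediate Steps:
$z = 21$ ($z = 7 \left(5 - 2\right) = 7 \cdot 3 = 21$)
$\left(z - 38\right)^{2} = \left(21 - 38\right)^{2} = \left(-17\right)^{2} = 289$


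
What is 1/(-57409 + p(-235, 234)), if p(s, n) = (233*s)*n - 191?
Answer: -1/12870270 ≈ -7.7698e-8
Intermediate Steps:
p(s, n) = -191 + 233*n*s (p(s, n) = 233*n*s - 191 = -191 + 233*n*s)
1/(-57409 + p(-235, 234)) = 1/(-57409 + (-191 + 233*234*(-235))) = 1/(-57409 + (-191 - 12812670)) = 1/(-57409 - 12812861) = 1/(-12870270) = -1/12870270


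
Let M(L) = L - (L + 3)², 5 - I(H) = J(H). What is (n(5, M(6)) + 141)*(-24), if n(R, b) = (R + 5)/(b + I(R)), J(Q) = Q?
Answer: -16904/5 ≈ -3380.8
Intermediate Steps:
I(H) = 5 - H
M(L) = L - (3 + L)²
n(R, b) = (5 + R)/(5 + b - R) (n(R, b) = (R + 5)/(b + (5 - R)) = (5 + R)/(5 + b - R))
(n(5, M(6)) + 141)*(-24) = ((5 + 5)/(5 + (6 - (3 + 6)²) - 1*5) + 141)*(-24) = (10/(5 + (6 - 1*9²) - 5) + 141)*(-24) = (10/(5 + (6 - 1*81) - 5) + 141)*(-24) = (10/(5 + (6 - 81) - 5) + 141)*(-24) = (10/(5 - 75 - 5) + 141)*(-24) = (10/(-75) + 141)*(-24) = (-1/75*10 + 141)*(-24) = (-2/15 + 141)*(-24) = (2113/15)*(-24) = -16904/5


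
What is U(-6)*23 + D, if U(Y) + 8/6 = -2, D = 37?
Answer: -119/3 ≈ -39.667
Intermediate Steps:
U(Y) = -10/3 (U(Y) = -4/3 - 2 = -10/3)
U(-6)*23 + D = -10/3*23 + 37 = -230/3 + 37 = -119/3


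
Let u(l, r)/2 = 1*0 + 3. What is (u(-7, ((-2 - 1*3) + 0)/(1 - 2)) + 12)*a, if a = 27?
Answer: 486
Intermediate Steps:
u(l, r) = 6 (u(l, r) = 2*(1*0 + 3) = 2*(0 + 3) = 2*3 = 6)
(u(-7, ((-2 - 1*3) + 0)/(1 - 2)) + 12)*a = (6 + 12)*27 = 18*27 = 486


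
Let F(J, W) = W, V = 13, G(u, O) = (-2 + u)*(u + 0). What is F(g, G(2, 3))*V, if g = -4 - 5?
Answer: 0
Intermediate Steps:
g = -9
G(u, O) = u*(-2 + u) (G(u, O) = (-2 + u)*u = u*(-2 + u))
F(g, G(2, 3))*V = (2*(-2 + 2))*13 = (2*0)*13 = 0*13 = 0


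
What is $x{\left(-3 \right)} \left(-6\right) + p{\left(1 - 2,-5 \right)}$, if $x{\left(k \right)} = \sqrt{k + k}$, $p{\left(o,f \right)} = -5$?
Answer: $-5 - 6 i \sqrt{6} \approx -5.0 - 14.697 i$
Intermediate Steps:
$x{\left(k \right)} = \sqrt{2} \sqrt{k}$ ($x{\left(k \right)} = \sqrt{2 k} = \sqrt{2} \sqrt{k}$)
$x{\left(-3 \right)} \left(-6\right) + p{\left(1 - 2,-5 \right)} = \sqrt{2} \sqrt{-3} \left(-6\right) - 5 = \sqrt{2} i \sqrt{3} \left(-6\right) - 5 = i \sqrt{6} \left(-6\right) - 5 = - 6 i \sqrt{6} - 5 = -5 - 6 i \sqrt{6}$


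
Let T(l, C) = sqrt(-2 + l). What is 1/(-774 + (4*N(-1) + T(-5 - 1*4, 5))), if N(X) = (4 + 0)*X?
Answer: -790/624111 - I*sqrt(11)/624111 ≈ -0.0012658 - 5.3142e-6*I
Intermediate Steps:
N(X) = 4*X
1/(-774 + (4*N(-1) + T(-5 - 1*4, 5))) = 1/(-774 + (4*(4*(-1)) + sqrt(-2 + (-5 - 1*4)))) = 1/(-774 + (4*(-4) + sqrt(-2 + (-5 - 4)))) = 1/(-774 + (-16 + sqrt(-2 - 9))) = 1/(-774 + (-16 + sqrt(-11))) = 1/(-774 + (-16 + I*sqrt(11))) = 1/(-790 + I*sqrt(11))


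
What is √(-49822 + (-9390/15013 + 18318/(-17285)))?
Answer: I*√3355131790434716045770/259499705 ≈ 223.21*I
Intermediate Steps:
√(-49822 + (-9390/15013 + 18318/(-17285))) = √(-49822 + (-9390*1/15013 + 18318*(-1/17285))) = √(-49822 + (-9390/15013 - 18318/17285)) = √(-49822 - 437314284/259499705) = √(-12929231616794/259499705) = I*√3355131790434716045770/259499705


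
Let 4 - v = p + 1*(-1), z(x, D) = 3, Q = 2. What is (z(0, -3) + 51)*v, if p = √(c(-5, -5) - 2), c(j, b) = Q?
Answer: 270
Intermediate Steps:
c(j, b) = 2
p = 0 (p = √(2 - 2) = √0 = 0)
v = 5 (v = 4 - (0 + 1*(-1)) = 4 - (0 - 1) = 4 - 1*(-1) = 4 + 1 = 5)
(z(0, -3) + 51)*v = (3 + 51)*5 = 54*5 = 270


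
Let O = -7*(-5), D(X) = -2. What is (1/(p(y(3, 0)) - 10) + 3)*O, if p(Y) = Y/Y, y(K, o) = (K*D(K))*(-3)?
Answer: 910/9 ≈ 101.11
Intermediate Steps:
O = 35
y(K, o) = 6*K (y(K, o) = (K*(-2))*(-3) = -2*K*(-3) = 6*K)
p(Y) = 1
(1/(p(y(3, 0)) - 10) + 3)*O = (1/(1 - 10) + 3)*35 = (1/(-9) + 3)*35 = (-⅑ + 3)*35 = (26/9)*35 = 910/9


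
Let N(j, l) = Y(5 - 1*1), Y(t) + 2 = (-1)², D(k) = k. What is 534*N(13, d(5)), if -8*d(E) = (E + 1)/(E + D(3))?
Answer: -534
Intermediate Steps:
d(E) = -(1 + E)/(8*(3 + E)) (d(E) = -(E + 1)/(8*(E + 3)) = -(1 + E)/(8*(3 + E)))
Y(t) = -1 (Y(t) = -2 + (-1)² = -2 + 1 = -1)
N(j, l) = -1
534*N(13, d(5)) = 534*(-1) = -534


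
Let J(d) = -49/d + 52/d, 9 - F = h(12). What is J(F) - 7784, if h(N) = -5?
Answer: -108973/14 ≈ -7783.8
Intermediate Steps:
F = 14 (F = 9 - 1*(-5) = 9 + 5 = 14)
J(d) = 3/d
J(F) - 7784 = 3/14 - 7784 = -108973/14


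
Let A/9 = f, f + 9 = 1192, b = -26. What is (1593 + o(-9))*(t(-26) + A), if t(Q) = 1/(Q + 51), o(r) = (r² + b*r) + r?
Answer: 505468224/25 ≈ 2.0219e+7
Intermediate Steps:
o(r) = r² - 25*r (o(r) = (r² - 26*r) + r = r² - 25*r)
f = 1183 (f = -9 + 1192 = 1183)
A = 10647 (A = 9*1183 = 10647)
t(Q) = 1/(51 + Q)
(1593 + o(-9))*(t(-26) + A) = (1593 - 9*(-25 - 9))*(1/(51 - 26) + 10647) = (1593 - 9*(-34))*(1/25 + 10647) = (1593 + 306)*(1/25 + 10647) = 1899*(266176/25) = 505468224/25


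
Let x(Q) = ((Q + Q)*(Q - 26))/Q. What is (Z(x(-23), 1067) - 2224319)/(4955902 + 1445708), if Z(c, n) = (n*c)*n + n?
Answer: -56897587/3200805 ≈ -17.776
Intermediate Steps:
x(Q) = -52 + 2*Q (x(Q) = ((2*Q)*(-26 + Q))/Q = (2*Q*(-26 + Q))/Q = -52 + 2*Q)
Z(c, n) = n + c*n**2 (Z(c, n) = (c*n)*n + n = c*n**2 + n = n + c*n**2)
(Z(x(-23), 1067) - 2224319)/(4955902 + 1445708) = (1067*(1 + (-52 + 2*(-23))*1067) - 2224319)/(4955902 + 1445708) = (1067*(1 + (-52 - 46)*1067) - 2224319)/6401610 = (1067*(1 - 98*1067) - 2224319)*(1/6401610) = (1067*(1 - 104566) - 2224319)*(1/6401610) = (1067*(-104565) - 2224319)*(1/6401610) = (-111570855 - 2224319)*(1/6401610) = -113795174*1/6401610 = -56897587/3200805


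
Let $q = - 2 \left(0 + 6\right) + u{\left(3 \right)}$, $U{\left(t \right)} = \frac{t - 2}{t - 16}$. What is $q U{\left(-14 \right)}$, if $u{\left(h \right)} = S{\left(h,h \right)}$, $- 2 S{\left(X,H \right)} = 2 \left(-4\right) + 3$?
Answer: $- \frac{76}{15} \approx -5.0667$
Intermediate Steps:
$S{\left(X,H \right)} = \frac{5}{2}$ ($S{\left(X,H \right)} = - \frac{2 \left(-4\right) + 3}{2} = - \frac{-8 + 3}{2} = \left(- \frac{1}{2}\right) \left(-5\right) = \frac{5}{2}$)
$u{\left(h \right)} = \frac{5}{2}$
$U{\left(t \right)} = \frac{-2 + t}{-16 + t}$
$q = - \frac{19}{2}$ ($q = - 2 \left(0 + 6\right) + \frac{5}{2} = \left(-2\right) 6 + \frac{5}{2} = -12 + \frac{5}{2} = - \frac{19}{2} \approx -9.5$)
$q U{\left(-14 \right)} = - \frac{19 \frac{-2 - 14}{-16 - 14}}{2} = - \frac{19 \frac{1}{-30} \left(-16\right)}{2} = - \frac{19 \left(\left(- \frac{1}{30}\right) \left(-16\right)\right)}{2} = \left(- \frac{19}{2}\right) \frac{8}{15} = - \frac{76}{15}$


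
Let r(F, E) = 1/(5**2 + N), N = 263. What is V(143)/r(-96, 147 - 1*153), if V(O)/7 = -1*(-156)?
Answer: 314496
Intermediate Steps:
r(F, E) = 1/288 (r(F, E) = 1/(5**2 + 263) = 1/(25 + 263) = 1/288)
V(O) = 1092 (V(O) = 7*(-1*(-156)) = 7*156 = 1092)
V(143)/r(-96, 147 - 1*153) = 1092/(1/288) = 1092*288 = 314496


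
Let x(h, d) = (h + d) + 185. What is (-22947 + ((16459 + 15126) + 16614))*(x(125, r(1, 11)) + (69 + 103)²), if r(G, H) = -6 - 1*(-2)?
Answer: 754782280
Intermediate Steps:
r(G, H) = -4 (r(G, H) = -6 + 2 = -4)
x(h, d) = 185 + d + h (x(h, d) = (d + h) + 185 = 185 + d + h)
(-22947 + ((16459 + 15126) + 16614))*(x(125, r(1, 11)) + (69 + 103)²) = (-22947 + ((16459 + 15126) + 16614))*((185 - 4 + 125) + (69 + 103)²) = (-22947 + (31585 + 16614))*(306 + 172²) = (-22947 + 48199)*(306 + 29584) = 25252*29890 = 754782280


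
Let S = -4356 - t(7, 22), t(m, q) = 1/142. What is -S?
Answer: 618553/142 ≈ 4356.0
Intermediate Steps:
t(m, q) = 1/142
S = -618553/142 (S = -4356 - 1*1/142 = -4356 - 1/142 = -618553/142 ≈ -4356.0)
-S = -1*(-618553/142) = 618553/142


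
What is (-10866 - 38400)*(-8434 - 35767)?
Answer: 2177606466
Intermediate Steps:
(-10866 - 38400)*(-8434 - 35767) = -49266*(-44201) = 2177606466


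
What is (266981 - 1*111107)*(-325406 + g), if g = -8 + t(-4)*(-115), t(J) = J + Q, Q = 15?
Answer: -50920762446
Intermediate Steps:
t(J) = 15 + J (t(J) = J + 15 = 15 + J)
g = -1273 (g = -8 + (15 - 4)*(-115) = -8 + 11*(-115) = -8 - 1265 = -1273)
(266981 - 1*111107)*(-325406 + g) = (266981 - 1*111107)*(-325406 - 1273) = (266981 - 111107)*(-326679) = 155874*(-326679) = -50920762446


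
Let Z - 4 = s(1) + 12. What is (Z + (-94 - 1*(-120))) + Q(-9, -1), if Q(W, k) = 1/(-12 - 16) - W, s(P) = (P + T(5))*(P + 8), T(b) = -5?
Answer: 419/28 ≈ 14.964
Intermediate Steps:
s(P) = (-5 + P)*(8 + P) (s(P) = (P - 5)*(P + 8) = (-5 + P)*(8 + P))
Z = -20 (Z = 4 + ((-40 + 1² + 3*1) + 12) = 4 + ((-40 + 1 + 3) + 12) = 4 + (-36 + 12) = 4 - 24 = -20)
Q(W, k) = -1/28 - W (Q(W, k) = 1/(-28) - W = -1/28 - W)
(Z + (-94 - 1*(-120))) + Q(-9, -1) = (-20 + (-94 - 1*(-120))) + (-1/28 - 1*(-9)) = (-20 + (-94 + 120)) + (-1/28 + 9) = (-20 + 26) + 251/28 = 6 + 251/28 = 419/28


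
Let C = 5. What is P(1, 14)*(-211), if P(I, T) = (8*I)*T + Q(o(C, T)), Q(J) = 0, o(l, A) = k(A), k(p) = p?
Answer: -23632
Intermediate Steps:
o(l, A) = A
P(I, T) = 8*I*T (P(I, T) = (8*I)*T + 0 = 8*I*T + 0 = 8*I*T)
P(1, 14)*(-211) = (8*1*14)*(-211) = 112*(-211) = -23632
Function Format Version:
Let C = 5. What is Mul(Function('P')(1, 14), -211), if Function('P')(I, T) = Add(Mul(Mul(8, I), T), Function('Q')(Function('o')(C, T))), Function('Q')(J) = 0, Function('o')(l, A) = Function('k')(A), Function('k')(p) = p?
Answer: -23632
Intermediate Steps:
Function('o')(l, A) = A
Function('P')(I, T) = Mul(8, I, T) (Function('P')(I, T) = Add(Mul(Mul(8, I), T), 0) = Add(Mul(8, I, T), 0) = Mul(8, I, T))
Mul(Function('P')(1, 14), -211) = Mul(Mul(8, 1, 14), -211) = Mul(112, -211) = -23632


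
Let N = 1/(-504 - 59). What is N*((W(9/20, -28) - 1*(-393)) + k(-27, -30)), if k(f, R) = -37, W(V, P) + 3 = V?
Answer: -7069/11260 ≈ -0.62780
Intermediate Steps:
W(V, P) = -3 + V
N = -1/563 (N = 1/(-563) = -1/563 ≈ -0.0017762)
N*((W(9/20, -28) - 1*(-393)) + k(-27, -30)) = -(((-3 + 9/20) - 1*(-393)) - 37)/563 = -(((-3 + 9*(1/20)) + 393) - 37)/563 = -(((-3 + 9/20) + 393) - 37)/563 = -((-51/20 + 393) - 37)/563 = -(7809/20 - 37)/563 = -1/563*7069/20 = -7069/11260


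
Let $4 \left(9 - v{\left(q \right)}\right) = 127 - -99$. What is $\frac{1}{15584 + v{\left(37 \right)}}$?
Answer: $\frac{2}{31073} \approx 6.4365 \cdot 10^{-5}$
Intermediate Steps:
$v{\left(q \right)} = - \frac{95}{2}$ ($v{\left(q \right)} = 9 - \frac{127 - -99}{4} = 9 - \frac{127 + 99}{4} = 9 - \frac{113}{2} = - \frac{95}{2}$)
$\frac{1}{15584 + v{\left(37 \right)}} = \frac{1}{15584 - \frac{95}{2}} = \frac{1}{\frac{31073}{2}} = \frac{2}{31073}$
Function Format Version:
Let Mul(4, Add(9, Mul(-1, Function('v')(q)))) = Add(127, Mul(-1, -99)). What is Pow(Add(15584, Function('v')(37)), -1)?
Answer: Rational(2, 31073) ≈ 6.4365e-5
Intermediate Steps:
Function('v')(q) = Rational(-95, 2) (Function('v')(q) = Add(9, Mul(Rational(-1, 4), Add(127, Mul(-1, -99)))) = Add(9, Mul(Rational(-1, 4), Add(127, 99))) = Add(9, Mul(Rational(-1, 4), 226)) = Add(9, Rational(-113, 2)) = Rational(-95, 2))
Pow(Add(15584, Function('v')(37)), -1) = Pow(Add(15584, Rational(-95, 2)), -1) = Pow(Rational(31073, 2), -1) = Rational(2, 31073)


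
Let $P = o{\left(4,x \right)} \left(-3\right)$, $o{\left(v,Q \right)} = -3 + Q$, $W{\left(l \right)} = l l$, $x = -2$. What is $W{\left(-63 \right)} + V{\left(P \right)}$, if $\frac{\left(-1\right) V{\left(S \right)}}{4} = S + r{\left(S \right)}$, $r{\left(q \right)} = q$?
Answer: $3849$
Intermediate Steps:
$W{\left(l \right)} = l^{2}$
$P = 15$ ($P = \left(-3 - 2\right) \left(-3\right) = \left(-5\right) \left(-3\right) = 15$)
$V{\left(S \right)} = - 8 S$ ($V{\left(S \right)} = - 4 \left(S + S\right) = - 4 \cdot 2 S = - 8 S$)
$W{\left(-63 \right)} + V{\left(P \right)} = \left(-63\right)^{2} - 120 = 3969 - 120 = 3849$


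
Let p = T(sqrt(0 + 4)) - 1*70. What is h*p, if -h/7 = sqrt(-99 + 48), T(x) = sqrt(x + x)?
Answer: 476*I*sqrt(51) ≈ 3399.3*I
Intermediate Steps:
T(x) = sqrt(2)*sqrt(x) (T(x) = sqrt(2*x) = sqrt(2)*sqrt(x))
p = -68 (p = sqrt(2)*sqrt(sqrt(0 + 4)) - 1*70 = sqrt(2)*sqrt(sqrt(4)) - 70 = sqrt(2)*sqrt(2) - 70 = 2 - 70 = -68)
h = -7*I*sqrt(51) (h = -7*sqrt(-99 + 48) = -7*I*sqrt(51) ≈ -49.99*I)
h*p = -7*I*sqrt(51)*(-68) = 476*I*sqrt(51)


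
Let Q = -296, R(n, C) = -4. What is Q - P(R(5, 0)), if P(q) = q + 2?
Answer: -294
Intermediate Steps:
P(q) = 2 + q
Q - P(R(5, 0)) = -296 - (2 - 4) = -296 - 1*(-2) = -296 + 2 = -294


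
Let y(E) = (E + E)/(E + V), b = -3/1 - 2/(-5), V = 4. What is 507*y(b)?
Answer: -13182/7 ≈ -1883.1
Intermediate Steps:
b = -13/5 (b = -3*1 - 2*(-1/5) = -3 + 2/5 = -13/5 ≈ -2.6000)
y(E) = 2*E/(4 + E) (y(E) = (E + E)/(E + 4) = (2*E)/(4 + E) = 2*E/(4 + E))
507*y(b) = 507*(2*(-13/5)/(4 - 13/5)) = 507*(2*(-13/5)/(7/5)) = 507*(2*(-13/5)*(5/7)) = 507*(-26/7) = -13182/7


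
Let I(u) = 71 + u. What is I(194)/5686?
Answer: 265/5686 ≈ 0.046606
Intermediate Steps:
I(194)/5686 = (71 + 194)/5686 = 265*(1/5686) = 265/5686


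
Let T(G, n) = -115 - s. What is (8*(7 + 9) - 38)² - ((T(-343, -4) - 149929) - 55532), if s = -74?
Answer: 213602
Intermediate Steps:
T(G, n) = -41 (T(G, n) = -115 - 1*(-74) = -115 + 74 = -41)
(8*(7 + 9) - 38)² - ((T(-343, -4) - 149929) - 55532) = (8*(7 + 9) - 38)² - ((-41 - 149929) - 55532) = (8*16 - 38)² - (-149970 - 55532) = (128 - 38)² - 1*(-205502) = 90² + 205502 = 8100 + 205502 = 213602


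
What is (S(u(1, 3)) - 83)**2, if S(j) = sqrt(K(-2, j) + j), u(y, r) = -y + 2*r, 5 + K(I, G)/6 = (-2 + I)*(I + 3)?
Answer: 6840 - 1162*I ≈ 6840.0 - 1162.0*I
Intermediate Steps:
K(I, G) = -30 + 6*(-2 + I)*(3 + I) (K(I, G) = -30 + 6*((-2 + I)*(I + 3)) = -30 + 6*((-2 + I)*(3 + I)) = -30 + 6*(-2 + I)*(3 + I))
S(j) = sqrt(-54 + j) (S(j) = sqrt((-66 + 6*(-2) + 6*(-2)**2) + j) = sqrt((-66 - 12 + 6*4) + j) = sqrt((-66 - 12 + 24) + j) = sqrt(-54 + j))
(S(u(1, 3)) - 83)**2 = (sqrt(-54 + (-1*1 + 2*3)) - 83)**2 = (sqrt(-54 + (-1 + 6)) - 83)**2 = (sqrt(-54 + 5) - 83)**2 = (sqrt(-49) - 83)**2 = (7*I - 83)**2 = (-83 + 7*I)**2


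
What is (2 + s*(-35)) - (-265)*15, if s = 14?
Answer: 3487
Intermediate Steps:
(2 + s*(-35)) - (-265)*15 = (2 + 14*(-35)) - (-265)*15 = (2 - 490) - 1*(-3975) = -488 + 3975 = 3487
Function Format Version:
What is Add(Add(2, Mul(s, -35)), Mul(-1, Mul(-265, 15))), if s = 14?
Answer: 3487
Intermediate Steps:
Add(Add(2, Mul(s, -35)), Mul(-1, Mul(-265, 15))) = Add(Add(2, Mul(14, -35)), Mul(-1, Mul(-265, 15))) = Add(Add(2, -490), Mul(-1, -3975)) = Add(-488, 3975) = 3487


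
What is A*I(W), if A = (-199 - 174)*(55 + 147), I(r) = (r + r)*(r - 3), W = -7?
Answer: -10548440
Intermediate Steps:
I(r) = 2*r*(-3 + r) (I(r) = (2*r)*(-3 + r) = 2*r*(-3 + r))
A = -75346 (A = -373*202 = -75346)
A*I(W) = -150692*(-7)*(-3 - 7) = -150692*(-7)*(-10) = -75346*140 = -10548440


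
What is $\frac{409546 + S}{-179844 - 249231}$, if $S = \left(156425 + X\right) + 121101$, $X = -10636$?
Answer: $- \frac{676436}{429075} \approx -1.5765$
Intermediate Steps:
$S = 266890$ ($S = \left(156425 - 10636\right) + 121101 = 145789 + 121101 = 266890$)
$\frac{409546 + S}{-179844 - 249231} = \frac{409546 + 266890}{-179844 - 249231} = \frac{676436}{-429075} = 676436 \left(- \frac{1}{429075}\right) = - \frac{676436}{429075}$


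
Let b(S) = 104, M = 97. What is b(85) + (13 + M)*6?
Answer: 764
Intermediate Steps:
b(85) + (13 + M)*6 = 104 + (13 + 97)*6 = 104 + 110*6 = 104 + 660 = 764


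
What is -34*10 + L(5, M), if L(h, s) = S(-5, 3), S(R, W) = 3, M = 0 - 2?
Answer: -337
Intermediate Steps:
M = -2
L(h, s) = 3
-34*10 + L(5, M) = -34*10 + 3 = -340 + 3 = -337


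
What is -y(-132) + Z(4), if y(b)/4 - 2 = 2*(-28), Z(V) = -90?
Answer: 126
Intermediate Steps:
y(b) = -216 (y(b) = 8 + 4*(2*(-28)) = 8 + 4*(-56) = 8 - 224 = -216)
-y(-132) + Z(4) = -1*(-216) - 90 = 216 - 90 = 126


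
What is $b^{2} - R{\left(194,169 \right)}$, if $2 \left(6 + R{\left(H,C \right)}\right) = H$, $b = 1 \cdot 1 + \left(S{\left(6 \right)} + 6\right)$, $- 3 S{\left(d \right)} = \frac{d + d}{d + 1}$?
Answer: $- \frac{2434}{49} \approx -49.673$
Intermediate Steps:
$S{\left(d \right)} = - \frac{2 d}{3 \left(1 + d\right)}$ ($S{\left(d \right)} = - \frac{\left(d + d\right) \frac{1}{d + 1}}{3} = - \frac{2 d \frac{1}{1 + d}}{3} = - \frac{2 d}{3 \left(1 + d\right)}$)
$b = \frac{45}{7}$ ($b = 1 \cdot 1 + \left(\left(-2\right) 6 \frac{1}{3 + 3 \cdot 6} + 6\right) = 1 + \left(\left(-2\right) 6 \frac{1}{3 + 18} + 6\right) = 1 + \left(\left(-2\right) 6 \cdot \frac{1}{21} + 6\right) = 1 + \left(- \frac{4}{7} + 6\right) = 1 + \frac{38}{7} = \frac{45}{7} \approx 6.4286$)
$R{\left(H,C \right)} = -6 + \frac{H}{2}$
$b^{2} - R{\left(194,169 \right)} = \left(\frac{45}{7}\right)^{2} - \left(-6 + \frac{1}{2} \cdot 194\right) = \frac{2025}{49} - \left(-6 + 97\right) = \frac{2025}{49} - 91 = - \frac{2434}{49}$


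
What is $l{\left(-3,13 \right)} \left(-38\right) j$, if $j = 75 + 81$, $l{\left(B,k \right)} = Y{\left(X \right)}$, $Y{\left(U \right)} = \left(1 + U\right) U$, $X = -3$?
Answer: $-35568$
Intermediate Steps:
$Y{\left(U \right)} = U \left(1 + U\right)$
$l{\left(B,k \right)} = 6$ ($l{\left(B,k \right)} = - 3 \left(1 - 3\right) = \left(-3\right) \left(-2\right) = 6$)
$j = 156$
$l{\left(-3,13 \right)} \left(-38\right) j = 6 \left(-38\right) 156 = \left(-228\right) 156 = -35568$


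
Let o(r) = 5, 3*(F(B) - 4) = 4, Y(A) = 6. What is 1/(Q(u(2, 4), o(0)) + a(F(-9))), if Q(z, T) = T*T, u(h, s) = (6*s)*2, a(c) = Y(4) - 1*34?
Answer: -⅓ ≈ -0.33333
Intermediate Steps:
F(B) = 16/3 (F(B) = 4 + (⅓)*4 = 4 + 4/3 = 16/3)
a(c) = -28 (a(c) = 6 - 1*34 = 6 - 34 = -28)
u(h, s) = 12*s
Q(z, T) = T²
1/(Q(u(2, 4), o(0)) + a(F(-9))) = 1/(5² - 28) = 1/(25 - 28) = 1/(-3) = -⅓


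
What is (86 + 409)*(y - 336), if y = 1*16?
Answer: -158400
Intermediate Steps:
y = 16
(86 + 409)*(y - 336) = (86 + 409)*(16 - 336) = 495*(-320) = -158400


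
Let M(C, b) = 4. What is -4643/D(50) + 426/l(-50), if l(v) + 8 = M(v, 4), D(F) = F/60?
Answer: -56781/10 ≈ -5678.1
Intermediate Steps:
D(F) = F/60 (D(F) = F*(1/60) = F/60)
l(v) = -4 (l(v) = -8 + 4 = -4)
-4643/D(50) + 426/l(-50) = -4643/((1/60)*50) + 426/(-4) = -4643/⅚ + 426*(-¼) = -4643*6/5 - 213/2 = -27858/5 - 213/2 = -56781/10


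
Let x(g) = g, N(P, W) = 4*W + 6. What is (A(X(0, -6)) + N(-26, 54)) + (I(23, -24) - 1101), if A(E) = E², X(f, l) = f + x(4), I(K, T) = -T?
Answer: -839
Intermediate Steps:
N(P, W) = 6 + 4*W
X(f, l) = 4 + f (X(f, l) = f + 4 = 4 + f)
(A(X(0, -6)) + N(-26, 54)) + (I(23, -24) - 1101) = ((4 + 0)² + (6 + 4*54)) + (-1*(-24) - 1101) = (4² + (6 + 216)) + (24 - 1101) = (16 + 222) - 1077 = 238 - 1077 = -839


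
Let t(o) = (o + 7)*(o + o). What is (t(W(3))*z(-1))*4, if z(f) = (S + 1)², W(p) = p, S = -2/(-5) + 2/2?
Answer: 6912/5 ≈ 1382.4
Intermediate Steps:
S = 7/5 (S = -2*(-⅕) + 2*(½) = ⅖ + 1 = 7/5 ≈ 1.4000)
t(o) = 2*o*(7 + o) (t(o) = (7 + o)*(2*o) = 2*o*(7 + o))
z(f) = 144/25 (z(f) = (7/5 + 1)² = (12/5)² = 144/25)
(t(W(3))*z(-1))*4 = ((2*3*(7 + 3))*(144/25))*4 = ((2*3*10)*(144/25))*4 = (60*(144/25))*4 = (1728/5)*4 = 6912/5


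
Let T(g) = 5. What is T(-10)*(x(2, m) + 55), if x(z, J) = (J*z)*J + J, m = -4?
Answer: 415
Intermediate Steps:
x(z, J) = J + z*J² (x(z, J) = z*J² + J = J + z*J²)
T(-10)*(x(2, m) + 55) = 5*(-4*(1 - 4*2) + 55) = 5*(-4*(1 - 8) + 55) = 5*(-4*(-7) + 55) = 5*(28 + 55) = 5*83 = 415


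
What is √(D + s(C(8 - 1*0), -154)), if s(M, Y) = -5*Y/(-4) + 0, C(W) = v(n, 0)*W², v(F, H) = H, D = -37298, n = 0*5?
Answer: I*√149962/2 ≈ 193.62*I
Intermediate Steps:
n = 0
C(W) = 0 (C(W) = 0*W² = 0)
s(M, Y) = 5*Y/4 (s(M, Y) = -5*Y*(-1)/4 + 0 = -(-5)*Y/4 + 0 = 5*Y/4 + 0 = 5*Y/4)
√(D + s(C(8 - 1*0), -154)) = √(-37298 + (5/4)*(-154)) = √(-37298 - 385/2) = √(-74981/2) = I*√149962/2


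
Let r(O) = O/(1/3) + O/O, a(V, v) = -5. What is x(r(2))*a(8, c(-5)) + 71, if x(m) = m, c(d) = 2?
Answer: 36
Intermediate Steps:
r(O) = 1 + 3*O (r(O) = O/(1/3) + 1 = O*3 + 1 = 3*O + 1 = 1 + 3*O)
x(r(2))*a(8, c(-5)) + 71 = (1 + 3*2)*(-5) + 71 = (1 + 6)*(-5) + 71 = 7*(-5) + 71 = -35 + 71 = 36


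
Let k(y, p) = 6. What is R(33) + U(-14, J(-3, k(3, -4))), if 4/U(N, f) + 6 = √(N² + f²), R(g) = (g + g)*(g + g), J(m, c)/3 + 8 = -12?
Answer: 2047323/470 + √949/470 ≈ 4356.1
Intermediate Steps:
J(m, c) = -60 (J(m, c) = -24 + 3*(-12) = -24 - 36 = -60)
R(g) = 4*g² (R(g) = (2*g)*(2*g) = 4*g²)
U(N, f) = 4/(-6 + √(N² + f²))
R(33) + U(-14, J(-3, k(3, -4))) = 4*33² + 4/(-6 + √((-14)² + (-60)²)) = 4*1089 + 4/(-6 + √(196 + 3600)) = 4356 + 4/(-6 + √3796) = 4356 + 4/(-6 + 2*√949)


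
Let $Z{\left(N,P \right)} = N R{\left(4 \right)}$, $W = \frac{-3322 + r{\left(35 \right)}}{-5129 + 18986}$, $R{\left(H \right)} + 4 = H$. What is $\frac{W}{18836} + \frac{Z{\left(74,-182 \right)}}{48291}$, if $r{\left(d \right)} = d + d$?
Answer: $- \frac{271}{21750871} \approx -1.2459 \cdot 10^{-5}$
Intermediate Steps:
$R{\left(H \right)} = -4 + H$
$r{\left(d \right)} = 2 d$
$W = - \frac{1084}{4619}$ ($W = \frac{-3322 + 2 \cdot 35}{-5129 + 18986} = \frac{-3322 + 70}{13857} = \left(-3252\right) \frac{1}{13857} = - \frac{1084}{4619} \approx -0.23468$)
$Z{\left(N,P \right)} = 0$ ($Z{\left(N,P \right)} = N \left(-4 + 4\right) = N 0 = 0$)
$\frac{W}{18836} + \frac{Z{\left(74,-182 \right)}}{48291} = - \frac{1084}{4619 \cdot 18836} + \frac{0}{48291} = \left(- \frac{1084}{4619}\right) \frac{1}{18836} + 0 \cdot \frac{1}{48291} = - \frac{271}{21750871} + 0 = - \frac{271}{21750871}$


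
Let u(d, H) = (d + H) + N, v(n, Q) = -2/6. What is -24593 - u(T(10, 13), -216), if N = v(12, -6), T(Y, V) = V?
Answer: -73169/3 ≈ -24390.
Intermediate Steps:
v(n, Q) = -⅓ (v(n, Q) = -2*⅙ = -⅓)
N = -⅓ ≈ -0.33333
u(d, H) = -⅓ + H + d (u(d, H) = (d + H) - ⅓ = (H + d) - ⅓ = -⅓ + H + d)
-24593 - u(T(10, 13), -216) = -24593 - (-⅓ - 216 + 13) = -24593 - 1*(-610/3) = -24593 + 610/3 = -73169/3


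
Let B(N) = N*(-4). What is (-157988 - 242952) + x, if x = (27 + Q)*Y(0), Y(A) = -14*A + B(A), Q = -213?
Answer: -400940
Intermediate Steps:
B(N) = -4*N
Y(A) = -18*A (Y(A) = -14*A - 4*A = -18*A)
x = 0 (x = (27 - 213)*(-18*0) = -186*0 = 0)
(-157988 - 242952) + x = (-157988 - 242952) + 0 = -400940 + 0 = -400940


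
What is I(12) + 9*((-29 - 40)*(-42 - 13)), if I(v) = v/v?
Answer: 34156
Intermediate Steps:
I(v) = 1
I(12) + 9*((-29 - 40)*(-42 - 13)) = 1 + 9*((-29 - 40)*(-42 - 13)) = 1 + 9*(-69*(-55)) = 1 + 9*3795 = 1 + 34155 = 34156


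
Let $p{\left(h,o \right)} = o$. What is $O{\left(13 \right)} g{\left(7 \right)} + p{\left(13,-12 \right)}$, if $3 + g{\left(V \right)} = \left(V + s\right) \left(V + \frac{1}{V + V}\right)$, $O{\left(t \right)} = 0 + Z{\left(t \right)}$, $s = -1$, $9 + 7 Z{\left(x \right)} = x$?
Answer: $\frac{516}{49} \approx 10.531$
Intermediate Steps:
$Z{\left(x \right)} = - \frac{9}{7} + \frac{x}{7}$
$O{\left(t \right)} = - \frac{9}{7} + \frac{t}{7}$ ($O{\left(t \right)} = 0 + \left(- \frac{9}{7} + \frac{t}{7}\right) = - \frac{9}{7} + \frac{t}{7}$)
$g{\left(V \right)} = -3 + \left(-1 + V\right) \left(V + \frac{1}{2 V}\right)$ ($g{\left(V \right)} = -3 + \left(V - 1\right) \left(V + \frac{1}{V + V}\right) = -3 + \left(-1 + V\right) \left(V + \frac{1}{2 V}\right)$)
$O{\left(13 \right)} g{\left(7 \right)} + p{\left(13,-12 \right)} = \left(- \frac{9}{7} + \frac{1}{7} \cdot 13\right) \left(- \frac{5}{2} + 7^{2} - 7 - \frac{1}{2 \cdot 7}\right) - 12 = \left(- \frac{9}{7} + \frac{13}{7}\right) \left(- \frac{5}{2} + 49 - 7 - \frac{1}{14}\right) - 12 = \frac{4 \left(- \frac{5}{2} + 49 - 7 - \frac{1}{14}\right)}{7} - 12 = \frac{4}{7} \cdot \frac{276}{7} - 12 = \frac{1104}{49} - 12 = \frac{516}{49}$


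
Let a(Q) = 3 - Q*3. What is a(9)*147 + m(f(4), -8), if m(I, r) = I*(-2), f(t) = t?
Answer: -3536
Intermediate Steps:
a(Q) = 3 - 3*Q
m(I, r) = -2*I
a(9)*147 + m(f(4), -8) = (3 - 3*9)*147 - 2*4 = (3 - 27)*147 - 8 = -24*147 - 8 = -3528 - 8 = -3536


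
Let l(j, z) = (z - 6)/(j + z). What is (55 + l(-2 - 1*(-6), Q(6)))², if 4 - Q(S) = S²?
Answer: 622521/196 ≈ 3176.1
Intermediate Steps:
Q(S) = 4 - S²
l(j, z) = (-6 + z)/(j + z)
(55 + l(-2 - 1*(-6), Q(6)))² = (55 + (-6 + (4 - 1*6²))/((-2 - 1*(-6)) + (4 - 1*6²)))² = (55 + (-6 + (4 - 1*36))/((-2 + 6) + (4 - 1*36)))² = (55 + (-6 + (4 - 36))/(4 + (4 - 36)))² = (55 + (-6 - 32)/(4 - 32))² = (55 - 38/(-28))² = (55 - 1/28*(-38))² = (55 + 19/14)² = (789/14)² = 622521/196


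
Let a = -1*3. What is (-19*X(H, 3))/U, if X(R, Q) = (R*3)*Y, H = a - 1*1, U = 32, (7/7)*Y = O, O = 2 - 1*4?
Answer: -57/4 ≈ -14.250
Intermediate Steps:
O = -2 (O = 2 - 4 = -2)
Y = -2
a = -3
H = -4 (H = -3 - 1*1 = -3 - 1 = -4)
X(R, Q) = -6*R (X(R, Q) = (R*3)*(-2) = (3*R)*(-2) = -6*R)
(-19*X(H, 3))/U = -(-114)*(-4)/32 = -19*24*(1/32) = -456*1/32 = -57/4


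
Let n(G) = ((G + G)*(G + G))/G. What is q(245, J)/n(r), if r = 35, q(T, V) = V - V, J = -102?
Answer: 0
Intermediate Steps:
q(T, V) = 0
n(G) = 4*G (n(G) = ((2*G)*(2*G))/G = (4*G²)/G = 4*G)
q(245, J)/n(r) = 0/((4*35)) = 0/140 = 0*(1/140) = 0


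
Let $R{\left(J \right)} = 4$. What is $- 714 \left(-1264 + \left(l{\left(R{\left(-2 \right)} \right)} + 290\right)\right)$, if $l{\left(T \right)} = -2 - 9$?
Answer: $703290$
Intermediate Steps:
$l{\left(T \right)} = -11$
$- 714 \left(-1264 + \left(l{\left(R{\left(-2 \right)} \right)} + 290\right)\right) = - 714 \left(-1264 + \left(-11 + 290\right)\right) = - 714 \left(-1264 + 279\right) = \left(-714\right) \left(-985\right) = 703290$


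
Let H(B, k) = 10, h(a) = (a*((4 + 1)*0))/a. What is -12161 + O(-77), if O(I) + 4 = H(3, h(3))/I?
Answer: -936715/77 ≈ -12165.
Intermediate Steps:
h(a) = 0 (h(a) = (a*(5*0))/a = (a*0)/a = 0/a = 0)
O(I) = -4 + 10/I
-12161 + O(-77) = -12161 + (-4 + 10/(-77)) = -12161 + (-4 + 10*(-1/77)) = -12161 + (-4 - 10/77) = -12161 - 318/77 = -936715/77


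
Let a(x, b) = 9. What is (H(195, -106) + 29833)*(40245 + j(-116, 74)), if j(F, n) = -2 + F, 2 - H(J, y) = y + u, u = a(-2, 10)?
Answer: 1201081364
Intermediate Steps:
u = 9
H(J, y) = -7 - y (H(J, y) = 2 - (y + 9) = 2 - (9 + y) = 2 + (-9 - y) = -7 - y)
(H(195, -106) + 29833)*(40245 + j(-116, 74)) = ((-7 - 1*(-106)) + 29833)*(40245 + (-2 - 116)) = ((-7 + 106) + 29833)*(40245 - 118) = (99 + 29833)*40127 = 29932*40127 = 1201081364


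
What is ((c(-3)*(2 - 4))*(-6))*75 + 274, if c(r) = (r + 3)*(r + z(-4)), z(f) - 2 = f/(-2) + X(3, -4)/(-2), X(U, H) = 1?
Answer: 274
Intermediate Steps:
z(f) = 3/2 - f/2 (z(f) = 2 + (f/(-2) + 1/(-2)) = 2 + (f*(-1/2) + 1*(-1/2)) = 2 + (-f/2 - 1/2) = 2 + (-1/2 - f/2) = 3/2 - f/2)
c(r) = (3 + r)*(7/2 + r) (c(r) = (r + 3)*(r + (3/2 - 1/2*(-4))) = (3 + r)*(r + (3/2 + 2)) = (3 + r)*(r + 7/2) = (3 + r)*(7/2 + r))
((c(-3)*(2 - 4))*(-6))*75 + 274 = (((21/2 + (-3)**2 + (13/2)*(-3))*(2 - 4))*(-6))*75 + 274 = (((21/2 + 9 - 39/2)*(-2))*(-6))*75 + 274 = ((0*(-2))*(-6))*75 + 274 = (0*(-6))*75 + 274 = 0*75 + 274 = 0 + 274 = 274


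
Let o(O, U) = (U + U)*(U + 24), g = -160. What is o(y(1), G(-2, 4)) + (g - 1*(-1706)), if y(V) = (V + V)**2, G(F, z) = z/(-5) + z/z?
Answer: 38892/25 ≈ 1555.7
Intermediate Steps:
G(F, z) = 1 - z/5 (G(F, z) = z*(-1/5) + 1 = -z/5 + 1 = 1 - z/5)
y(V) = 4*V**2 (y(V) = (2*V)**2 = 4*V**2)
o(O, U) = 2*U*(24 + U) (o(O, U) = (2*U)*(24 + U) = 2*U*(24 + U))
o(y(1), G(-2, 4)) + (g - 1*(-1706)) = 2*(1 - 1/5*4)*(24 + (1 - 1/5*4)) + (-160 - 1*(-1706)) = 2*(1 - 4/5)*(24 + (1 - 4/5)) + (-160 + 1706) = 2*(1/5)*(24 + 1/5) + 1546 = 2*(1/5)*(121/5) + 1546 = 242/25 + 1546 = 38892/25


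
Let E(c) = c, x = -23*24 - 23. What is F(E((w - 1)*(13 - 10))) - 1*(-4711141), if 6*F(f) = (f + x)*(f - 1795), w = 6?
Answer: 14631823/3 ≈ 4.8773e+6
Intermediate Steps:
x = -575 (x = -552 - 23 = -575)
F(f) = (-1795 + f)*(-575 + f)/6 (F(f) = ((f - 575)*(f - 1795))/6 = ((-575 + f)*(-1795 + f))/6 = ((-1795 + f)*(-575 + f))/6 = (-1795 + f)*(-575 + f)/6)
F(E((w - 1)*(13 - 10))) - 1*(-4711141) = (1032125/6 - 395*(6 - 1)*(13 - 10) + ((6 - 1)*(13 - 10))²/6) - 1*(-4711141) = (1032125/6 - 1975*3 + (5*3)²/6) + 4711141 = (1032125/6 - 395*15 + (⅙)*15²) + 4711141 = (1032125/6 - 5925 + (⅙)*225) + 4711141 = (1032125/6 - 5925 + 75/2) + 4711141 = 498400/3 + 4711141 = 14631823/3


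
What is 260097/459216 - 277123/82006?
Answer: -17654966831/6276411216 ≈ -2.8129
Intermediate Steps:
260097/459216 - 277123/82006 = 260097*(1/459216) - 277123*1/82006 = 86699/153072 - 277123/82006 = -17654966831/6276411216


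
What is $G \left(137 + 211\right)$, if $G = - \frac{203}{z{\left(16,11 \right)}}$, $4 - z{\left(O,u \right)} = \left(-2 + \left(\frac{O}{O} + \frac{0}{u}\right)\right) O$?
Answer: $- \frac{17661}{5} \approx -3532.2$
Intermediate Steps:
$z{\left(O,u \right)} = 4 + O$ ($z{\left(O,u \right)} = 4 - \left(-2 + \left(\frac{O}{O} + \frac{0}{u}\right)\right) O = 4 - \left(-2 + \left(1 + 0\right)\right) O = 4 - \left(-2 + 1\right) O = 4 - - O = 4 + O$)
$G = - \frac{203}{20}$ ($G = - \frac{203}{4 + 16} = - \frac{203}{20} \approx -10.15$)
$G \left(137 + 211\right) = - \frac{203 \left(137 + 211\right)}{20} = \left(- \frac{203}{20}\right) 348 = - \frac{17661}{5}$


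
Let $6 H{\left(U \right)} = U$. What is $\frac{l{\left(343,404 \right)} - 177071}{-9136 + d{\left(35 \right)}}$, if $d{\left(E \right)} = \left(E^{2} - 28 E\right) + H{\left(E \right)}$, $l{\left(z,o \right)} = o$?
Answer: $\frac{1060002}{53311} \approx 19.883$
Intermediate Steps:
$H{\left(U \right)} = \frac{U}{6}$
$d{\left(E \right)} = E^{2} - \frac{167 E}{6}$ ($d{\left(E \right)} = \left(E^{2} - 28 E\right) + \frac{E}{6} = E^{2} - \frac{167 E}{6}$)
$\frac{l{\left(343,404 \right)} - 177071}{-9136 + d{\left(35 \right)}} = \frac{404 - 177071}{-9136 + \frac{1}{6} \cdot 35 \left(-167 + 6 \cdot 35\right)} = \frac{404 - 177071}{-9136 + \frac{1}{6} \cdot 35 \left(-167 + 210\right)} = - \frac{176667}{-9136 + \frac{1}{6} \cdot 35 \cdot 43} = - \frac{176667}{-9136 + \frac{1505}{6}} = - \frac{176667}{- \frac{53311}{6}} = \left(-176667\right) \left(- \frac{6}{53311}\right) = \frac{1060002}{53311}$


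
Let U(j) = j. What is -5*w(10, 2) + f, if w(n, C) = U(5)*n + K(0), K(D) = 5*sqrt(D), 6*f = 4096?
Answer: 1298/3 ≈ 432.67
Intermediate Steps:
f = 2048/3 (f = (1/6)*4096 = 2048/3 ≈ 682.67)
w(n, C) = 5*n (w(n, C) = 5*n + 5*sqrt(0) = 5*n + 5*0 = 5*n + 0 = 5*n)
-5*w(10, 2) + f = -25*10 + 2048/3 = -5*50 + 2048/3 = -250 + 2048/3 = 1298/3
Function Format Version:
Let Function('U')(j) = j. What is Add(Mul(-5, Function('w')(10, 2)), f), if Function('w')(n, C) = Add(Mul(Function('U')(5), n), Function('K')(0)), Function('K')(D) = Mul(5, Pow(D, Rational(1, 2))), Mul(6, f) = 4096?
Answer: Rational(1298, 3) ≈ 432.67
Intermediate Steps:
f = Rational(2048, 3) (f = Mul(Rational(1, 6), 4096) = Rational(2048, 3) ≈ 682.67)
Function('w')(n, C) = Mul(5, n) (Function('w')(n, C) = Add(Mul(5, n), Mul(5, Pow(0, Rational(1, 2)))) = Add(Mul(5, n), Mul(5, 0)) = Add(Mul(5, n), 0) = Mul(5, n))
Add(Mul(-5, Function('w')(10, 2)), f) = Add(Mul(-5, Mul(5, 10)), Rational(2048, 3)) = Add(Mul(-5, 50), Rational(2048, 3)) = Add(-250, Rational(2048, 3)) = Rational(1298, 3)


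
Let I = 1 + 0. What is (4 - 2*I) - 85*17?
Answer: -1443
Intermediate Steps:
I = 1
(4 - 2*I) - 85*17 = (4 - 2*1) - 85*17 = (4 - 2) - 1445 = 2 - 1445 = -1443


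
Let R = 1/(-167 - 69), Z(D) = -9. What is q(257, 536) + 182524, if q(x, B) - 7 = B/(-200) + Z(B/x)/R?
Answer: 4616308/25 ≈ 1.8465e+5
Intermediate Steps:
R = -1/236 (R = 1/(-236) = -1/236 ≈ -0.0042373)
q(x, B) = 2131 - B/200 (q(x, B) = 7 + (B/(-200) - 9/(-1/236)) = 7 + (B*(-1/200) - 9*(-236)) = 7 + (-B/200 + 2124) = 7 + (2124 - B/200) = 2131 - B/200)
q(257, 536) + 182524 = (2131 - 1/200*536) + 182524 = (2131 - 67/25) + 182524 = 53208/25 + 182524 = 4616308/25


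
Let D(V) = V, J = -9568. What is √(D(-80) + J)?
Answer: 12*I*√67 ≈ 98.224*I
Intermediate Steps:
√(D(-80) + J) = √(-80 - 9568) = √(-9648) = 12*I*√67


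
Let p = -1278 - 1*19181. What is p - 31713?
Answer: -52172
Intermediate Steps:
p = -20459 (p = -1278 - 19181 = -20459)
p - 31713 = -20459 - 31713 = -52172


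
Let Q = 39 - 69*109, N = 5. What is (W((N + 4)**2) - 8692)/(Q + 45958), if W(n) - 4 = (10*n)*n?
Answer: 28461/19238 ≈ 1.4794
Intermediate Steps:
Q = -7482 (Q = 39 - 7521 = -7482)
W(n) = 4 + 10*n**2 (W(n) = 4 + (10*n)*n = 4 + 10*n**2)
(W((N + 4)**2) - 8692)/(Q + 45958) = ((4 + 10*((5 + 4)**2)**2) - 8692)/(-7482 + 45958) = ((4 + 10*(9**2)**2) - 8692)/38476 = ((4 + 10*81**2) - 8692)*(1/38476) = ((4 + 10*6561) - 8692)*(1/38476) = ((4 + 65610) - 8692)*(1/38476) = (65614 - 8692)*(1/38476) = 56922*(1/38476) = 28461/19238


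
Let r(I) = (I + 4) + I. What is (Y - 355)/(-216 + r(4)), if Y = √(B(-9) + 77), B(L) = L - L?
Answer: 355/204 - √77/204 ≈ 1.6972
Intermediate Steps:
r(I) = 4 + 2*I (r(I) = (4 + I) + I = 4 + 2*I)
B(L) = 0
Y = √77 (Y = √(0 + 77) = √77 ≈ 8.7750)
(Y - 355)/(-216 + r(4)) = (√77 - 355)/(-216 + (4 + 2*4)) = (-355 + √77)/(-216 + (4 + 8)) = (-355 + √77)/(-216 + 12) = (-355 + √77)/(-204) = (-355 + √77)*(-1/204) = 355/204 - √77/204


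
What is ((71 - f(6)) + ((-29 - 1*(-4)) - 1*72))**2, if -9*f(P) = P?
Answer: 5776/9 ≈ 641.78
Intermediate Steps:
f(P) = -P/9
((71 - f(6)) + ((-29 - 1*(-4)) - 1*72))**2 = ((71 - (-1)*6/9) + ((-29 - 1*(-4)) - 1*72))**2 = ((71 - 1*(-2/3)) + ((-29 + 4) - 72))**2 = ((71 + 2/3) + (-25 - 72))**2 = (215/3 - 97)**2 = (-76/3)**2 = 5776/9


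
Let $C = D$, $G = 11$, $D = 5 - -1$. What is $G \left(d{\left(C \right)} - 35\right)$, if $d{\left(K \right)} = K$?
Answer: $-319$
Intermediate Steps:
$D = 6$ ($D = 5 + 1 = 6$)
$C = 6$
$G \left(d{\left(C \right)} - 35\right) = 11 \left(6 - 35\right) = 11 \left(-29\right) = -319$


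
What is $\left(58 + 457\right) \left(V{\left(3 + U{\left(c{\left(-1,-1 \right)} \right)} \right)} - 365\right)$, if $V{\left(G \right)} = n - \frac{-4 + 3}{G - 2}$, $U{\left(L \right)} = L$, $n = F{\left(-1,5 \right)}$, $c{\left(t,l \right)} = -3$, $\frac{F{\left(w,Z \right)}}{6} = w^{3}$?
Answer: $- \frac{382645}{2} \approx -1.9132 \cdot 10^{5}$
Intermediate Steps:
$F{\left(w,Z \right)} = 6 w^{3}$
$n = -6$ ($n = 6 \left(-1\right)^{3} = 6 \left(-1\right) = -6$)
$V{\left(G \right)} = -6 + \frac{1}{-2 + G}$ ($V{\left(G \right)} = -6 - \frac{-4 + 3}{G - 2} = -6 - - \frac{1}{-2 + G} = -6 + \frac{1}{-2 + G}$)
$\left(58 + 457\right) \left(V{\left(3 + U{\left(c{\left(-1,-1 \right)} \right)} \right)} - 365\right) = \left(58 + 457\right) \left(\frac{13 - 6 \left(3 - 3\right)}{-2 + \left(3 - 3\right)} - 365\right) = 515 \left(\frac{13 - 0}{-2 + 0} - 365\right) = 515 \left(\frac{13 + 0}{-2} - 365\right) = 515 \left(\left(- \frac{1}{2}\right) 13 - 365\right) = 515 \left(- \frac{13}{2} - 365\right) = 515 \left(- \frac{743}{2}\right) = - \frac{382645}{2}$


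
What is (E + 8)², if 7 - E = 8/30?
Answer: 48841/225 ≈ 217.07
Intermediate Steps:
E = 101/15 (E = 7 - 8/30 = 7 - 1*4/15 = 7 - 4/15 = 101/15 ≈ 6.7333)
(E + 8)² = (101/15 + 8)² = (221/15)² = 48841/225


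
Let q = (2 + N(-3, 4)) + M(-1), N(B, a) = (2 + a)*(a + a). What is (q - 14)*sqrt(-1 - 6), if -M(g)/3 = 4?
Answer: 24*I*sqrt(7) ≈ 63.498*I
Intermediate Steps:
N(B, a) = 2*a*(2 + a) (N(B, a) = (2 + a)*(2*a) = 2*a*(2 + a))
M(g) = -12 (M(g) = -3*4 = -12)
q = 38 (q = (2 + 2*4*(2 + 4)) - 12 = (2 + 2*4*6) - 12 = (2 + 48) - 12 = 50 - 12 = 38)
(q - 14)*sqrt(-1 - 6) = (38 - 14)*sqrt(-1 - 6) = 24*sqrt(-7) = 24*(I*sqrt(7)) = 24*I*sqrt(7)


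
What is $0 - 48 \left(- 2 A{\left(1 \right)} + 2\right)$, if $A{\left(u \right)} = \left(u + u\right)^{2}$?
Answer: $288$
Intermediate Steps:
$A{\left(u \right)} = 4 u^{2}$ ($A{\left(u \right)} = \left(2 u\right)^{2} = 4 u^{2}$)
$0 - 48 \left(- 2 A{\left(1 \right)} + 2\right) = 0 - 48 \left(- 2 \cdot 4 \cdot 1^{2} + 2\right) = 0 - 48 \left(- 2 \cdot 4 \cdot 1 + 2\right) = 0 - 48 \left(\left(-2\right) 4 + 2\right) = 0 - 48 \left(-8 + 2\right) = 0 - -288 = 0 + 288 = 288$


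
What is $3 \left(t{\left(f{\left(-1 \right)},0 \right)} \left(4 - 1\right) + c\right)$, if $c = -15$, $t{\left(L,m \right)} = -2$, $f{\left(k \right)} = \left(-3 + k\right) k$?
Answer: $-63$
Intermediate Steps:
$f{\left(k \right)} = k \left(-3 + k\right)$
$3 \left(t{\left(f{\left(-1 \right)},0 \right)} \left(4 - 1\right) + c\right) = 3 \left(- 2 \left(4 - 1\right) - 15\right) = 3 \left(\left(-2\right) 3 - 15\right) = 3 \left(-6 - 15\right) = 3 \left(-21\right) = -63$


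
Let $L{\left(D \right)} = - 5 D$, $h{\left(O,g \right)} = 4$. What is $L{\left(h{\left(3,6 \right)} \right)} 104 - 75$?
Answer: $-2155$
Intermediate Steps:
$L{\left(h{\left(3,6 \right)} \right)} 104 - 75 = \left(-5\right) 4 \cdot 104 - 75 = \left(-20\right) 104 - 75 = -2080 - 75 = -2155$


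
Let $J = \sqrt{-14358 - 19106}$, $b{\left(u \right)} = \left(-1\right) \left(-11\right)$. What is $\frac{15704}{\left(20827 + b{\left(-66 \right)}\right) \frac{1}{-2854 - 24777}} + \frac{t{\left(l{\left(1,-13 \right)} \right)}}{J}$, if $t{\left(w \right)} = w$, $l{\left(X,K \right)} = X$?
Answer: $- \frac{1436812}{69} - \frac{i \sqrt{8366}}{16732} \approx -20823.0 - 0.0054665 i$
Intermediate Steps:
$b{\left(u \right)} = 11$
$J = 2 i \sqrt{8366}$ ($J = \sqrt{-33464} = 2 i \sqrt{8366} \approx 182.93 i$)
$\frac{15704}{\left(20827 + b{\left(-66 \right)}\right) \frac{1}{-2854 - 24777}} + \frac{t{\left(l{\left(1,-13 \right)} \right)}}{J} = \frac{15704}{\left(20827 + 11\right) \frac{1}{-2854 - 24777}} + 1 \frac{1}{2 i \sqrt{8366}} = \frac{15704}{20838 \frac{1}{-27631}} + 1 \left(- \frac{i \sqrt{8366}}{16732}\right) = \frac{15704}{20838 \left(- \frac{1}{27631}\right)} - \frac{i \sqrt{8366}}{16732} = \frac{15704}{- \frac{20838}{27631}} - \frac{i \sqrt{8366}}{16732} = 15704 \left(- \frac{27631}{20838}\right) - \frac{i \sqrt{8366}}{16732} = - \frac{1436812}{69} - \frac{i \sqrt{8366}}{16732}$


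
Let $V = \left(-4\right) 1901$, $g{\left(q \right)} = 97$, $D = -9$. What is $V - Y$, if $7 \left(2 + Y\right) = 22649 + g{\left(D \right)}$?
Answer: $- \frac{75960}{7} \approx -10851.0$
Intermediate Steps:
$Y = \frac{22732}{7}$ ($Y = -2 + \frac{22649 + 97}{7} = -2 + \frac{1}{7} \cdot 22746 = -2 + \frac{22746}{7} = \frac{22732}{7} \approx 3247.4$)
$V = -7604$
$V - Y = -7604 - \frac{22732}{7} = - \frac{75960}{7}$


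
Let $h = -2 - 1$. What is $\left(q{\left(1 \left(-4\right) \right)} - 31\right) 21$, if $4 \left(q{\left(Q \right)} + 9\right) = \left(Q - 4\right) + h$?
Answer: $- \frac{3591}{4} \approx -897.75$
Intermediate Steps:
$h = -3$
$q{\left(Q \right)} = - \frac{43}{4} + \frac{Q}{4}$ ($q{\left(Q \right)} = -9 + \frac{\left(Q - 4\right) - 3}{4} = -9 + \frac{\left(-4 + Q\right) - 3}{4} = -9 + \frac{-7 + Q}{4} = -9 + \left(- \frac{7}{4} + \frac{Q}{4}\right) = - \frac{43}{4} + \frac{Q}{4}$)
$\left(q{\left(1 \left(-4\right) \right)} - 31\right) 21 = \left(\left(- \frac{43}{4} + \frac{1 \left(-4\right)}{4}\right) - 31\right) 21 = \left(\left(- \frac{43}{4} + \frac{1}{4} \left(-4\right)\right) - 31\right) 21 = \left(\left(- \frac{43}{4} - 1\right) - 31\right) 21 = \left(- \frac{47}{4} - 31\right) 21 = \left(- \frac{171}{4}\right) 21 = - \frac{3591}{4}$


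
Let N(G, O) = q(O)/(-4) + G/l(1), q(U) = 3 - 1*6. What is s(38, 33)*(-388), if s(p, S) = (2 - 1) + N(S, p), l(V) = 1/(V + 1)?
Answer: -26287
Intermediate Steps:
q(U) = -3 (q(U) = 3 - 6 = -3)
l(V) = 1/(1 + V)
N(G, O) = 3/4 + 2*G (N(G, O) = -3/(-4) + G/(1/(1 + 1)) = -3*(-1/4) + G/(1/2) = 3/4 + G/(1/2) = 3/4 + G*2 = 3/4 + 2*G)
s(p, S) = 7/4 + 2*S (s(p, S) = (2 - 1) + (3/4 + 2*S) = 1 + (3/4 + 2*S) = 7/4 + 2*S)
s(38, 33)*(-388) = (7/4 + 2*33)*(-388) = (7/4 + 66)*(-388) = (271/4)*(-388) = -26287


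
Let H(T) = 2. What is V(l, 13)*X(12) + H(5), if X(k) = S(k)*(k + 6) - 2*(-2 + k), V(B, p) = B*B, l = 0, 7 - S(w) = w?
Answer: 2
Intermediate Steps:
S(w) = 7 - w
V(B, p) = B**2
X(k) = 4 - 2*k + (6 + k)*(7 - k) (X(k) = (7 - k)*(k + 6) - 2*(-2 + k) = (7 - k)*(6 + k) + (4 - 2*k) = (6 + k)*(7 - k) + (4 - 2*k) = 4 - 2*k + (6 + k)*(7 - k))
V(l, 13)*X(12) + H(5) = 0**2*(46 - 1*12 - 1*12**2) + 2 = 0*(46 - 12 - 1*144) + 2 = 0*(46 - 12 - 144) + 2 = 0*(-110) + 2 = 0 + 2 = 2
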